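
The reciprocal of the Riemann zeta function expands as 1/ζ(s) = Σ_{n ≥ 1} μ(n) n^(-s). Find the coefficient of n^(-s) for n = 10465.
μ(10465) = 1

Factor n = 10465 = 5 · 7 · 13 · 23. μ(n) = 0 if any exponent ≥ 2 (not squarefree); otherwise μ(n) = (−1)^{ω(n)} where ω(n) is the number of distinct prime factors. Applying: μ(10465) = 1.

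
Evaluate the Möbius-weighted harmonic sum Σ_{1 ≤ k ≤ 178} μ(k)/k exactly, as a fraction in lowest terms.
Σ μ(k)/k = 125709062959160573557671617219832045395728751290214311430782016431/166589903787325219380851695350896256250980509594874862046961683989710

Values of μ(k) for 1 ≤ k ≤ 178: μ(1) = 1, μ(2) = -1, μ(3) = -1, μ(5) = -1, μ(6) = 1, μ(7) = -1, μ(10) = 1, μ(11) = -1, μ(13) = -1, μ(14) = 1, μ(15) = 1, μ(17) = -1, μ(19) = -1, μ(21) = 1, μ(22) = 1, μ(23) = -1, μ(26) = 1, μ(29) = -1, μ(30) = -1, μ(31) = -1, μ(33) = 1, μ(34) = 1, μ(35) = 1, μ(37) = -1, μ(38) = 1, μ(39) = 1, μ(41) = -1, μ(42) = -1, μ(43) = -1, μ(46) = 1, μ(47) = -1, μ(51) = 1, μ(53) = -1, μ(55) = 1, μ(57) = 1, μ(58) = 1, μ(59) = -1, μ(61) = -1, μ(62) = 1, μ(65) = 1, μ(66) = -1, μ(67) = -1, μ(69) = 1, μ(70) = -1, μ(71) = -1, μ(73) = -1, μ(74) = 1, μ(77) = 1, μ(78) = -1, μ(79) = -1, μ(82) = 1, μ(83) = -1, μ(85) = 1, μ(86) = 1, μ(87) = 1, μ(89) = -1, μ(91) = 1, μ(93) = 1, μ(94) = 1, μ(95) = 1, μ(97) = -1, μ(101) = -1, μ(102) = -1, μ(103) = -1, μ(105) = -1, μ(106) = 1, μ(107) = -1, μ(109) = -1, μ(110) = -1, μ(111) = 1, μ(113) = -1, μ(114) = -1, μ(115) = 1, μ(118) = 1, μ(119) = 1, μ(122) = 1, μ(123) = 1, μ(127) = -1, μ(129) = 1, μ(130) = -1, μ(131) = -1, μ(133) = 1, μ(134) = 1, μ(137) = -1, μ(138) = -1, μ(139) = -1, μ(141) = 1, μ(142) = 1, μ(143) = 1, μ(145) = 1, μ(146) = 1, μ(149) = -1, μ(151) = -1, μ(154) = -1, μ(155) = 1, μ(157) = -1, μ(158) = 1, μ(159) = 1, μ(161) = 1, μ(163) = -1, μ(165) = -1, μ(166) = 1, μ(167) = -1, μ(170) = -1, μ(173) = -1, μ(174) = -1, μ(177) = 1, μ(178) = 1, with μ = 0 on non-squarefree integers. Summing μ(k)/k for k where μ(k) ≠ 0 gives 125709062959160573557671617219832045395728751290214311430782016431/166589903787325219380851695350896256250980509594874862046961683989710 ≈ 0.0008. (PNT ⟺ this sum → 0 as n → ∞.)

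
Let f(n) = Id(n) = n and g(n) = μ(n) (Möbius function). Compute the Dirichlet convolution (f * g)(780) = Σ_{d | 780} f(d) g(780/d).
(Id * μ)(780) = 192

Divisors of 780: [1, 2, 3, 4, 5, 6, 10, 12, 13, 15, 20, 26, 30, 39, 52, 60, 65, 78, 130, 156, 195, 260, 390, 780]. For each d | 780:
  d = 1: Id(1) · μ(780/1) = 1 · 0 = 0
  d = 2: Id(2) · μ(780/2) = 2 · 1 = 2
  d = 3: Id(3) · μ(780/3) = 3 · 0 = 0
  d = 4: Id(4) · μ(780/4) = 4 · -1 = -4
  d = 5: Id(5) · μ(780/5) = 5 · 0 = 0
  d = 6: Id(6) · μ(780/6) = 6 · -1 = -6
  d = 10: Id(10) · μ(780/10) = 10 · -1 = -10
  d = 12: Id(12) · μ(780/12) = 12 · 1 = 12
  d = 13: Id(13) · μ(780/13) = 13 · 0 = 0
  d = 15: Id(15) · μ(780/15) = 15 · 0 = 0
  d = 20: Id(20) · μ(780/20) = 20 · 1 = 20
  d = 26: Id(26) · μ(780/26) = 26 · -1 = -26
  d = 30: Id(30) · μ(780/30) = 30 · 1 = 30
  d = 39: Id(39) · μ(780/39) = 39 · 0 = 0
  d = 52: Id(52) · μ(780/52) = 52 · 1 = 52
  d = 60: Id(60) · μ(780/60) = 60 · -1 = -60
  d = 65: Id(65) · μ(780/65) = 65 · 0 = 0
  d = 78: Id(78) · μ(780/78) = 78 · 1 = 78
  d = 130: Id(130) · μ(780/130) = 130 · 1 = 130
  d = 156: Id(156) · μ(780/156) = 156 · -1 = -156
  d = 195: Id(195) · μ(780/195) = 195 · 0 = 0
  d = 260: Id(260) · μ(780/260) = 260 · -1 = -260
  d = 390: Id(390) · μ(780/390) = 390 · -1 = -390
  d = 780: Id(780) · μ(780/780) = 780 · 1 = 780
Summing: (Id * μ)(780) = 0 + 2 + 0 + -4 + 0 + -6 + -10 + 12 + 0 + 0 + 20 + -26 + 30 + 0 + 52 + -60 + 0 + 78 + 130 + -156 + 0 + -260 + -390 + 780 = 192.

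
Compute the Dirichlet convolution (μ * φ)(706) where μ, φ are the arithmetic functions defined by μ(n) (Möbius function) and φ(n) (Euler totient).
(μ * φ)(706) = 0

Divisors of 706: [1, 2, 353, 706]. For each d | 706:
  d = 1: μ(1) · φ(706/1) = 1 · 352 = 352
  d = 2: μ(2) · φ(706/2) = -1 · 352 = -352
  d = 353: μ(353) · φ(706/353) = -1 · 1 = -1
  d = 706: μ(706) · φ(706/706) = 1 · 1 = 1
Summing: (μ * φ)(706) = 352 + -352 + -1 + 1 = 0.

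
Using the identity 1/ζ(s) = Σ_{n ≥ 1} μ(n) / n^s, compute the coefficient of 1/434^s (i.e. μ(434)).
μ(434) = -1

Factor n = 434 = 2 · 7 · 31. μ(n) = 0 if any exponent ≥ 2 (not squarefree); otherwise μ(n) = (−1)^{ω(n)} where ω(n) is the number of distinct prime factors. Applying: μ(434) = -1.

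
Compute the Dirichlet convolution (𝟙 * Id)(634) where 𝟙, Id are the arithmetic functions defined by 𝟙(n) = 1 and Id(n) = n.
(𝟙 * Id)(634) = 954

Divisors of 634: [1, 2, 317, 634]. For each d | 634:
  d = 1: 𝟙(1) · Id(634/1) = 1 · 634 = 634
  d = 2: 𝟙(2) · Id(634/2) = 1 · 317 = 317
  d = 317: 𝟙(317) · Id(634/317) = 1 · 2 = 2
  d = 634: 𝟙(634) · Id(634/634) = 1 · 1 = 1
Summing: (𝟙 * Id)(634) = 634 + 317 + 2 + 1 = 954.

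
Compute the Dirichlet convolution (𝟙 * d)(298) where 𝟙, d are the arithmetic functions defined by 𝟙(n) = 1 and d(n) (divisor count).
(𝟙 * d)(298) = 9

Divisors of 298: [1, 2, 149, 298]. For each d | 298:
  d = 1: 𝟙(1) · d(298/1) = 1 · 4 = 4
  d = 2: 𝟙(2) · d(298/2) = 1 · 2 = 2
  d = 149: 𝟙(149) · d(298/149) = 1 · 2 = 2
  d = 298: 𝟙(298) · d(298/298) = 1 · 1 = 1
Summing: (𝟙 * d)(298) = 4 + 2 + 2 + 1 = 9.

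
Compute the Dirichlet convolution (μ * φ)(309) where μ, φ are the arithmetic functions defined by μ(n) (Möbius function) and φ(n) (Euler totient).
(μ * φ)(309) = 101

Divisors of 309: [1, 3, 103, 309]. For each d | 309:
  d = 1: μ(1) · φ(309/1) = 1 · 204 = 204
  d = 3: μ(3) · φ(309/3) = -1 · 102 = -102
  d = 103: μ(103) · φ(309/103) = -1 · 2 = -2
  d = 309: μ(309) · φ(309/309) = 1 · 1 = 1
Summing: (μ * φ)(309) = 204 + -102 + -2 + 1 = 101.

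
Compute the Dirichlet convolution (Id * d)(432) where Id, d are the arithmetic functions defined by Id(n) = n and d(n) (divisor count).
(Id * d)(432) = 3306

Divisors of 432: [1, 2, 3, 4, 6, 8, 9, 12, 16, 18, 24, 27, 36, 48, 54, 72, 108, 144, 216, 432]. For each d | 432:
  d = 1: Id(1) · d(432/1) = 1 · 20 = 20
  d = 2: Id(2) · d(432/2) = 2 · 16 = 32
  d = 3: Id(3) · d(432/3) = 3 · 15 = 45
  d = 4: Id(4) · d(432/4) = 4 · 12 = 48
  d = 6: Id(6) · d(432/6) = 6 · 12 = 72
  d = 8: Id(8) · d(432/8) = 8 · 8 = 64
  d = 9: Id(9) · d(432/9) = 9 · 10 = 90
  d = 12: Id(12) · d(432/12) = 12 · 9 = 108
  d = 16: Id(16) · d(432/16) = 16 · 4 = 64
  d = 18: Id(18) · d(432/18) = 18 · 8 = 144
  d = 24: Id(24) · d(432/24) = 24 · 6 = 144
  d = 27: Id(27) · d(432/27) = 27 · 5 = 135
  d = 36: Id(36) · d(432/36) = 36 · 6 = 216
  d = 48: Id(48) · d(432/48) = 48 · 3 = 144
  d = 54: Id(54) · d(432/54) = 54 · 4 = 216
  d = 72: Id(72) · d(432/72) = 72 · 4 = 288
  d = 108: Id(108) · d(432/108) = 108 · 3 = 324
  d = 144: Id(144) · d(432/144) = 144 · 2 = 288
  d = 216: Id(216) · d(432/216) = 216 · 2 = 432
  d = 432: Id(432) · d(432/432) = 432 · 1 = 432
Summing: (Id * d)(432) = 20 + 32 + 45 + 48 + 72 + 64 + 90 + 108 + 64 + 144 + 144 + 135 + 216 + 144 + 216 + 288 + 324 + 288 + 432 + 432 = 3306.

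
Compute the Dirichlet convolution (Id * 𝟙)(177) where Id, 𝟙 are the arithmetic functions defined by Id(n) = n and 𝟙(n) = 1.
(Id * 𝟙)(177) = 240

Divisors of 177: [1, 3, 59, 177]. For each d | 177:
  d = 1: Id(1) · 𝟙(177/1) = 1 · 1 = 1
  d = 3: Id(3) · 𝟙(177/3) = 3 · 1 = 3
  d = 59: Id(59) · 𝟙(177/59) = 59 · 1 = 59
  d = 177: Id(177) · 𝟙(177/177) = 177 · 1 = 177
Summing: (Id * 𝟙)(177) = 1 + 3 + 59 + 177 = 240.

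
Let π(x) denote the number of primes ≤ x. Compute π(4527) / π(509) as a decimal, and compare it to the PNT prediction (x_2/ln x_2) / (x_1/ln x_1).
π(4527)/π(509) = 615/97 ≈ 6.3402;  PNT prediction ≈ 6.5849.

π(509) = 97 and π(4527) = 615, so π(4527)/π(509) ≈ 6.3402. The PNT-predicted ratio is (4527/ln(4527)) / (509/ln(509)) ≈ 6.5849. The two agree to within a few percent, as expected.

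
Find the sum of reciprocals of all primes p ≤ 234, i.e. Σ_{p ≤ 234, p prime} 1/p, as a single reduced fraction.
Σ 1/p = 8762990377702925264993654890050782886250854676753323401606562622367345144099360398279019780479/4445236185272185438169240794291312557432222642727183809026451438704160103479600800432029464270

π(234) = 51, so the primes ≤ 234 are [2, 3, 5, 7, 11, 13, 17, 19, 23, 29, 31, 37, 41, 43, 47, 53, 59, 61, 67, 71, 73, 79, 83, 89, 97, 101, 103, 107, 109, 113, 127, 131, 137, 139, 149, 151, 157, 163, 167, 173, 179, 181, 191, 193, 197, 199, 211, 223, 227, 229, 233]. Summing 1/p over these primes: 8762990377702925264993654890050782886250854676753323401606562622367345144099360398279019780479/4445236185272185438169240794291312557432222642727183809026451438704160103479600800432029464270 ≈ 1.9713. Mertens estimate ln ln(234) + 0.2615 ≈ 1.9581.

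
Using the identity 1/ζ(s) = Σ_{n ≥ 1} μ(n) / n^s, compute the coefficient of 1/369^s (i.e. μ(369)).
μ(369) = 0

Factor n = 369 = 3^2 · 41. μ(n) = 0 if any exponent ≥ 2 (not squarefree); otherwise μ(n) = (−1)^{ω(n)} where ω(n) is the number of distinct prime factors. Applying: μ(369) = 0.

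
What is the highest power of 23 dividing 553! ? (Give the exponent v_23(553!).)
v_23(553!) = 25

Legendre's formula: v_p(n!) = Σ_{k ≥ 1} ⌊n / p^k⌋. For p = 23, n = 553, the terms are:
  ⌊553/23^1⌋ = ⌊553/23⌋ = 24
  ⌊553/23^2⌋ = ⌊553/529⌋ = 1
(the next term ⌊553/23^3⌋ = 0, terminating the sum). Summing: v_23(553!) = 24 + 1 = 25.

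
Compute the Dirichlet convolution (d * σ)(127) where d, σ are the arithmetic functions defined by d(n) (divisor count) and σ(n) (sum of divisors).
(d * σ)(127) = 130

Divisors of 127: [1, 127]. For each d | 127:
  d = 1: d(1) · σ(127/1) = 1 · 128 = 128
  d = 127: d(127) · σ(127/127) = 2 · 1 = 2
Summing: (d * σ)(127) = 128 + 2 = 130.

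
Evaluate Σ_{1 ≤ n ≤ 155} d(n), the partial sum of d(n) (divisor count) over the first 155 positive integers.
Σ_{n ≤ 155} d(n) = 808

Compute d(n) for each 1 ≤ n ≤ 155: d(1) = 1, d(2) = 2, d(3) = 2, d(4) = 3, d(5) = 2, d(6) = 4, d(7) = 2, d(8) = 4, d(9) = 3, d(10) = 4, d(11) = 2, d(12) = 6, d(13) = 2, d(14) = 4, d(15) = 4, d(16) = 5, d(17) = 2, d(18) = 6, d(19) = 2, d(20) = 6, d(21) = 4, d(22) = 4, d(23) = 2, d(24) = 8, d(25) = 3, d(26) = 4, d(27) = 4, d(28) = 6, d(29) = 2, d(30) = 8, d(31) = 2, d(32) = 6, d(33) = 4, d(34) = 4, d(35) = 4, d(36) = 9, d(37) = 2, d(38) = 4, d(39) = 4, d(40) = 8, d(41) = 2, d(42) = 8, d(43) = 2, d(44) = 6, d(45) = 6, d(46) = 4, d(47) = 2, d(48) = 10, d(49) = 3, d(50) = 6, d(51) = 4, d(52) = 6, d(53) = 2, d(54) = 8, d(55) = 4, d(56) = 8, d(57) = 4, d(58) = 4, d(59) = 2, d(60) = 12, d(61) = 2, d(62) = 4, d(63) = 6, d(64) = 7, d(65) = 4, d(66) = 8, d(67) = 2, d(68) = 6, d(69) = 4, d(70) = 8, d(71) = 2, d(72) = 12, d(73) = 2, d(74) = 4, d(75) = 6, d(76) = 6, d(77) = 4, d(78) = 8, d(79) = 2, d(80) = 10, d(81) = 5, d(82) = 4, d(83) = 2, d(84) = 12, d(85) = 4, d(86) = 4, d(87) = 4, d(88) = 8, d(89) = 2, d(90) = 12, d(91) = 4, d(92) = 6, d(93) = 4, d(94) = 4, d(95) = 4, d(96) = 12, d(97) = 2, d(98) = 6, d(99) = 6, d(100) = 9, d(101) = 2, d(102) = 8, d(103) = 2, d(104) = 8, d(105) = 8, d(106) = 4, d(107) = 2, d(108) = 12, d(109) = 2, d(110) = 8, d(111) = 4, d(112) = 10, d(113) = 2, d(114) = 8, d(115) = 4, d(116) = 6, d(117) = 6, d(118) = 4, d(119) = 4, d(120) = 16, d(121) = 3, d(122) = 4, d(123) = 4, d(124) = 6, d(125) = 4, d(126) = 12, d(127) = 2, d(128) = 8, d(129) = 4, d(130) = 8, d(131) = 2, d(132) = 12, d(133) = 4, d(134) = 4, d(135) = 8, d(136) = 8, d(137) = 2, d(138) = 8, d(139) = 2, d(140) = 12, d(141) = 4, d(142) = 4, d(143) = 4, d(144) = 15, d(145) = 4, d(146) = 4, d(147) = 6, d(148) = 6, d(149) = 2, d(150) = 12, d(151) = 2, d(152) = 8, d(153) = 6, d(154) = 8, d(155) = 4. Summing all 155 values: 808. (Dirichlet's divisor formula: Σ_{n ≤ x} d(n) = x ln(x) + (2γ − 1) x + O(√x). For x = 155, the asymptotic estimate is ≈ 805.67.)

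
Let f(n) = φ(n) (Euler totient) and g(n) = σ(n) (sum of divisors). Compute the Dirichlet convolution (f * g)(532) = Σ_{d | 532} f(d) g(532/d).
(φ * σ)(532) = 6384

Divisors of 532: [1, 2, 4, 7, 14, 19, 28, 38, 76, 133, 266, 532]. For each d | 532:
  d = 1: φ(1) · σ(532/1) = 1 · 1120 = 1120
  d = 2: φ(2) · σ(532/2) = 1 · 480 = 480
  d = 4: φ(4) · σ(532/4) = 2 · 160 = 320
  d = 7: φ(7) · σ(532/7) = 6 · 140 = 840
  d = 14: φ(14) · σ(532/14) = 6 · 60 = 360
  d = 19: φ(19) · σ(532/19) = 18 · 56 = 1008
  d = 28: φ(28) · σ(532/28) = 12 · 20 = 240
  d = 38: φ(38) · σ(532/38) = 18 · 24 = 432
  d = 76: φ(76) · σ(532/76) = 36 · 8 = 288
  d = 133: φ(133) · σ(532/133) = 108 · 7 = 756
  d = 266: φ(266) · σ(532/266) = 108 · 3 = 324
  d = 532: φ(532) · σ(532/532) = 216 · 1 = 216
Summing: (φ * σ)(532) = 1120 + 480 + 320 + 840 + 360 + 1008 + 240 + 432 + 288 + 756 + 324 + 216 = 6384.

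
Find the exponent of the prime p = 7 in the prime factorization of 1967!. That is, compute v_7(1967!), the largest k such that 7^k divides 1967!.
v_7(1967!) = 326

Legendre's formula: v_p(n!) = Σ_{k ≥ 1} ⌊n / p^k⌋. For p = 7, n = 1967, the terms are:
  ⌊1967/7^1⌋ = ⌊1967/7⌋ = 281
  ⌊1967/7^2⌋ = ⌊1967/49⌋ = 40
  ⌊1967/7^3⌋ = ⌊1967/343⌋ = 5
(the next term ⌊1967/7^4⌋ = 0, terminating the sum). Summing: v_7(1967!) = 281 + 40 + 5 = 326.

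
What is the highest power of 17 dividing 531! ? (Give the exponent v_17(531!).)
v_17(531!) = 32

Legendre's formula: v_p(n!) = Σ_{k ≥ 1} ⌊n / p^k⌋. For p = 17, n = 531, the terms are:
  ⌊531/17^1⌋ = ⌊531/17⌋ = 31
  ⌊531/17^2⌋ = ⌊531/289⌋ = 1
(the next term ⌊531/17^3⌋ = 0, terminating the sum). Summing: v_17(531!) = 31 + 1 = 32.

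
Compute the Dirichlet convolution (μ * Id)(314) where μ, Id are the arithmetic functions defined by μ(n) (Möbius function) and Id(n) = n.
(μ * Id)(314) = 156

Divisors of 314: [1, 2, 157, 314]. For each d | 314:
  d = 1: μ(1) · Id(314/1) = 1 · 314 = 314
  d = 2: μ(2) · Id(314/2) = -1 · 157 = -157
  d = 157: μ(157) · Id(314/157) = -1 · 2 = -2
  d = 314: μ(314) · Id(314/314) = 1 · 1 = 1
Summing: (μ * Id)(314) = 314 + -157 + -2 + 1 = 156.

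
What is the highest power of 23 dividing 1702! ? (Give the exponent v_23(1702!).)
v_23(1702!) = 77

Legendre's formula: v_p(n!) = Σ_{k ≥ 1} ⌊n / p^k⌋. For p = 23, n = 1702, the terms are:
  ⌊1702/23^1⌋ = ⌊1702/23⌋ = 74
  ⌊1702/23^2⌋ = ⌊1702/529⌋ = 3
(the next term ⌊1702/23^3⌋ = 0, terminating the sum). Summing: v_23(1702!) = 74 + 3 = 77.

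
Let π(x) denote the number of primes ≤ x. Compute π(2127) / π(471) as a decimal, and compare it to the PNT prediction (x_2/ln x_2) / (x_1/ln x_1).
π(2127)/π(471) = 319/91 ≈ 3.5055;  PNT prediction ≈ 3.6274.

π(471) = 91 and π(2127) = 319, so π(2127)/π(471) ≈ 3.5055. The PNT-predicted ratio is (2127/ln(2127)) / (471/ln(471)) ≈ 3.6274. The two agree to within a few percent, as expected.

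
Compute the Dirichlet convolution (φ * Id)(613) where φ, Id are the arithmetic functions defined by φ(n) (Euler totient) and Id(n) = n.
(φ * Id)(613) = 1225

Divisors of 613: [1, 613]. For each d | 613:
  d = 1: φ(1) · Id(613/1) = 1 · 613 = 613
  d = 613: φ(613) · Id(613/613) = 612 · 1 = 612
Summing: (φ * Id)(613) = 613 + 612 = 1225.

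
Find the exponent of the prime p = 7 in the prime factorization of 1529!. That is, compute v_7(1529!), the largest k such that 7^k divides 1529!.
v_7(1529!) = 253

Legendre's formula: v_p(n!) = Σ_{k ≥ 1} ⌊n / p^k⌋. For p = 7, n = 1529, the terms are:
  ⌊1529/7^1⌋ = ⌊1529/7⌋ = 218
  ⌊1529/7^2⌋ = ⌊1529/49⌋ = 31
  ⌊1529/7^3⌋ = ⌊1529/343⌋ = 4
(the next term ⌊1529/7^4⌋ = 0, terminating the sum). Summing: v_7(1529!) = 218 + 31 + 4 = 253.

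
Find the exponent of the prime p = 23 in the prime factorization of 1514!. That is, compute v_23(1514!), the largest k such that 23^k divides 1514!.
v_23(1514!) = 67

Legendre's formula: v_p(n!) = Σ_{k ≥ 1} ⌊n / p^k⌋. For p = 23, n = 1514, the terms are:
  ⌊1514/23^1⌋ = ⌊1514/23⌋ = 65
  ⌊1514/23^2⌋ = ⌊1514/529⌋ = 2
(the next term ⌊1514/23^3⌋ = 0, terminating the sum). Summing: v_23(1514!) = 65 + 2 = 67.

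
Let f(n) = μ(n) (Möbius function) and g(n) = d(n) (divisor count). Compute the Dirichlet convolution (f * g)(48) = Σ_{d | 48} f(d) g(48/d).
(μ * d)(48) = 1

Divisors of 48: [1, 2, 3, 4, 6, 8, 12, 16, 24, 48]. For each d | 48:
  d = 1: μ(1) · d(48/1) = 1 · 10 = 10
  d = 2: μ(2) · d(48/2) = -1 · 8 = -8
  d = 3: μ(3) · d(48/3) = -1 · 5 = -5
  d = 4: μ(4) · d(48/4) = 0 · 6 = 0
  d = 6: μ(6) · d(48/6) = 1 · 4 = 4
  d = 8: μ(8) · d(48/8) = 0 · 4 = 0
  d = 12: μ(12) · d(48/12) = 0 · 3 = 0
  d = 16: μ(16) · d(48/16) = 0 · 2 = 0
  d = 24: μ(24) · d(48/24) = 0 · 2 = 0
  d = 48: μ(48) · d(48/48) = 0 · 1 = 0
Summing: (μ * d)(48) = 10 + -8 + -5 + 0 + 4 + 0 + 0 + 0 + 0 + 0 = 1.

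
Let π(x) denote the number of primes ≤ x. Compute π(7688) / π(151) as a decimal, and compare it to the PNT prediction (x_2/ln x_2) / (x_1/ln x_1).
π(7688)/π(151) = 975/36 ≈ 27.0833;  PNT prediction ≈ 28.5501.

π(151) = 36 and π(7688) = 975, so π(7688)/π(151) ≈ 27.0833. The PNT-predicted ratio is (7688/ln(7688)) / (151/ln(151)) ≈ 28.5501. The two agree to within a few percent, as expected.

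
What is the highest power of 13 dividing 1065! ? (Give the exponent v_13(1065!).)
v_13(1065!) = 87

Legendre's formula: v_p(n!) = Σ_{k ≥ 1} ⌊n / p^k⌋. For p = 13, n = 1065, the terms are:
  ⌊1065/13^1⌋ = ⌊1065/13⌋ = 81
  ⌊1065/13^2⌋ = ⌊1065/169⌋ = 6
(the next term ⌊1065/13^3⌋ = 0, terminating the sum). Summing: v_13(1065!) = 81 + 6 = 87.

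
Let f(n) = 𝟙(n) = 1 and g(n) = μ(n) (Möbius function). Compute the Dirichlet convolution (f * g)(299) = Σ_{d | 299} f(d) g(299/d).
(𝟙 * μ)(299) = 0

Divisors of 299: [1, 13, 23, 299]. For each d | 299:
  d = 1: 𝟙(1) · μ(299/1) = 1 · 1 = 1
  d = 13: 𝟙(13) · μ(299/13) = 1 · -1 = -1
  d = 23: 𝟙(23) · μ(299/23) = 1 · -1 = -1
  d = 299: 𝟙(299) · μ(299/299) = 1 · 1 = 1
Summing: (𝟙 * μ)(299) = 1 + -1 + -1 + 1 = 0.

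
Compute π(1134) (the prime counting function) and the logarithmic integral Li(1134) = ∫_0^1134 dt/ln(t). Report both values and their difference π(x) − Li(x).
π(1134) = 189;  Li(1134) ≈ 196.83;  π(x) − Li(x) ≈ -7.83.

Direct count of primes ≤ 1134 gives π(1134) = 189. Numerical evaluation of the logarithmic integral gives Li(1134) ≈ 196.83. The difference π(x) − Li(x) ≈ -7.83 is typically negative for small/moderate x (Li(x) overestimates), though Littlewood's theorem shows this sign changes infinitely often.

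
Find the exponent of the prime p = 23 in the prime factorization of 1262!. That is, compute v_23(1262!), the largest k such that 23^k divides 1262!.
v_23(1262!) = 56

Legendre's formula: v_p(n!) = Σ_{k ≥ 1} ⌊n / p^k⌋. For p = 23, n = 1262, the terms are:
  ⌊1262/23^1⌋ = ⌊1262/23⌋ = 54
  ⌊1262/23^2⌋ = ⌊1262/529⌋ = 2
(the next term ⌊1262/23^3⌋ = 0, terminating the sum). Summing: v_23(1262!) = 54 + 2 = 56.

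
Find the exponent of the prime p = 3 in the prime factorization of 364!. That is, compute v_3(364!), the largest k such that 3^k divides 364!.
v_3(364!) = 179

Legendre's formula: v_p(n!) = Σ_{k ≥ 1} ⌊n / p^k⌋. For p = 3, n = 364, the terms are:
  ⌊364/3^1⌋ = ⌊364/3⌋ = 121
  ⌊364/3^2⌋ = ⌊364/9⌋ = 40
  ⌊364/3^3⌋ = ⌊364/27⌋ = 13
  ⌊364/3^4⌋ = ⌊364/81⌋ = 4
  ⌊364/3^5⌋ = ⌊364/243⌋ = 1
(the next term ⌊364/3^6⌋ = 0, terminating the sum). Summing: v_3(364!) = 121 + 40 + 13 + 4 + 1 = 179.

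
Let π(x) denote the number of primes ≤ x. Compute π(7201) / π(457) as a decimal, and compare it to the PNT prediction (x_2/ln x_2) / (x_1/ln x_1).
π(7201)/π(457) = 919/88 ≈ 10.4432;  PNT prediction ≈ 10.8655.

π(457) = 88 and π(7201) = 919, so π(7201)/π(457) ≈ 10.4432. The PNT-predicted ratio is (7201/ln(7201)) / (457/ln(457)) ≈ 10.8655. The two agree to within a few percent, as expected.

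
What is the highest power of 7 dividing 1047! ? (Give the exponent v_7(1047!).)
v_7(1047!) = 173

Legendre's formula: v_p(n!) = Σ_{k ≥ 1} ⌊n / p^k⌋. For p = 7, n = 1047, the terms are:
  ⌊1047/7^1⌋ = ⌊1047/7⌋ = 149
  ⌊1047/7^2⌋ = ⌊1047/49⌋ = 21
  ⌊1047/7^3⌋ = ⌊1047/343⌋ = 3
(the next term ⌊1047/7^4⌋ = 0, terminating the sum). Summing: v_7(1047!) = 149 + 21 + 3 = 173.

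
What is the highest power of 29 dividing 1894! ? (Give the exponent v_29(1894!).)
v_29(1894!) = 67

Legendre's formula: v_p(n!) = Σ_{k ≥ 1} ⌊n / p^k⌋. For p = 29, n = 1894, the terms are:
  ⌊1894/29^1⌋ = ⌊1894/29⌋ = 65
  ⌊1894/29^2⌋ = ⌊1894/841⌋ = 2
(the next term ⌊1894/29^3⌋ = 0, terminating the sum). Summing: v_29(1894!) = 65 + 2 = 67.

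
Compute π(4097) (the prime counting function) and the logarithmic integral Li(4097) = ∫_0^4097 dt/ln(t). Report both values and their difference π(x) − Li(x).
π(4097) = 564;  Li(4097) ≈ 577.04;  π(x) − Li(x) ≈ -13.04.

Direct count of primes ≤ 4097 gives π(4097) = 564. Numerical evaluation of the logarithmic integral gives Li(4097) ≈ 577.04. The difference π(x) − Li(x) ≈ -13.04 is typically negative for small/moderate x (Li(x) overestimates), though Littlewood's theorem shows this sign changes infinitely often.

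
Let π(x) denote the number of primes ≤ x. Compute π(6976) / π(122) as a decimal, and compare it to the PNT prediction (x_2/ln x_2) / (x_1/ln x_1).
π(6976)/π(122) = 896/30 ≈ 29.8667;  PNT prediction ≈ 31.0382.

π(122) = 30 and π(6976) = 896, so π(6976)/π(122) ≈ 29.8667. The PNT-predicted ratio is (6976/ln(6976)) / (122/ln(122)) ≈ 31.0382. The two agree to within a few percent, as expected.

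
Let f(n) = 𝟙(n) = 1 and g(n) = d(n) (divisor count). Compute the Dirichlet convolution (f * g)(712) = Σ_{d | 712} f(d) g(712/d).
(𝟙 * d)(712) = 30

Divisors of 712: [1, 2, 4, 8, 89, 178, 356, 712]. For each d | 712:
  d = 1: 𝟙(1) · d(712/1) = 1 · 8 = 8
  d = 2: 𝟙(2) · d(712/2) = 1 · 6 = 6
  d = 4: 𝟙(4) · d(712/4) = 1 · 4 = 4
  d = 8: 𝟙(8) · d(712/8) = 1 · 2 = 2
  d = 89: 𝟙(89) · d(712/89) = 1 · 4 = 4
  d = 178: 𝟙(178) · d(712/178) = 1 · 3 = 3
  d = 356: 𝟙(356) · d(712/356) = 1 · 2 = 2
  d = 712: 𝟙(712) · d(712/712) = 1 · 1 = 1
Summing: (𝟙 * d)(712) = 8 + 6 + 4 + 2 + 4 + 3 + 2 + 1 = 30.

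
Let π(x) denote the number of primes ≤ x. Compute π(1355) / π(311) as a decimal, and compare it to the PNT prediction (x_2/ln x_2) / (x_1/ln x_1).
π(1355)/π(311) = 217/64 ≈ 3.3906;  PNT prediction ≈ 3.4677.

π(311) = 64 and π(1355) = 217, so π(1355)/π(311) ≈ 3.3906. The PNT-predicted ratio is (1355/ln(1355)) / (311/ln(311)) ≈ 3.4677. The two agree to within a few percent, as expected.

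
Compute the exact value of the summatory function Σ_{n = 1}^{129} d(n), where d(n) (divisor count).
Σ_{n ≤ 129} d(n) = 649

Compute d(n) for each 1 ≤ n ≤ 129: d(1) = 1, d(2) = 2, d(3) = 2, d(4) = 3, d(5) = 2, d(6) = 4, d(7) = 2, d(8) = 4, d(9) = 3, d(10) = 4, d(11) = 2, d(12) = 6, d(13) = 2, d(14) = 4, d(15) = 4, d(16) = 5, d(17) = 2, d(18) = 6, d(19) = 2, d(20) = 6, d(21) = 4, d(22) = 4, d(23) = 2, d(24) = 8, d(25) = 3, d(26) = 4, d(27) = 4, d(28) = 6, d(29) = 2, d(30) = 8, d(31) = 2, d(32) = 6, d(33) = 4, d(34) = 4, d(35) = 4, d(36) = 9, d(37) = 2, d(38) = 4, d(39) = 4, d(40) = 8, d(41) = 2, d(42) = 8, d(43) = 2, d(44) = 6, d(45) = 6, d(46) = 4, d(47) = 2, d(48) = 10, d(49) = 3, d(50) = 6, d(51) = 4, d(52) = 6, d(53) = 2, d(54) = 8, d(55) = 4, d(56) = 8, d(57) = 4, d(58) = 4, d(59) = 2, d(60) = 12, d(61) = 2, d(62) = 4, d(63) = 6, d(64) = 7, d(65) = 4, d(66) = 8, d(67) = 2, d(68) = 6, d(69) = 4, d(70) = 8, d(71) = 2, d(72) = 12, d(73) = 2, d(74) = 4, d(75) = 6, d(76) = 6, d(77) = 4, d(78) = 8, d(79) = 2, d(80) = 10, d(81) = 5, d(82) = 4, d(83) = 2, d(84) = 12, d(85) = 4, d(86) = 4, d(87) = 4, d(88) = 8, d(89) = 2, d(90) = 12, d(91) = 4, d(92) = 6, d(93) = 4, d(94) = 4, d(95) = 4, d(96) = 12, d(97) = 2, d(98) = 6, d(99) = 6, d(100) = 9, d(101) = 2, d(102) = 8, d(103) = 2, d(104) = 8, d(105) = 8, d(106) = 4, d(107) = 2, d(108) = 12, d(109) = 2, d(110) = 8, d(111) = 4, d(112) = 10, d(113) = 2, d(114) = 8, d(115) = 4, d(116) = 6, d(117) = 6, d(118) = 4, d(119) = 4, d(120) = 16, d(121) = 3, d(122) = 4, d(123) = 4, d(124) = 6, d(125) = 4, d(126) = 12, d(127) = 2, d(128) = 8, d(129) = 4. Summing all 129 values: 649. (Dirichlet's divisor formula: Σ_{n ≤ x} d(n) = x ln(x) + (2γ − 1) x + O(√x). For x = 129, the asymptotic estimate is ≈ 646.84.)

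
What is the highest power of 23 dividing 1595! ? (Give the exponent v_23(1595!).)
v_23(1595!) = 72

Legendre's formula: v_p(n!) = Σ_{k ≥ 1} ⌊n / p^k⌋. For p = 23, n = 1595, the terms are:
  ⌊1595/23^1⌋ = ⌊1595/23⌋ = 69
  ⌊1595/23^2⌋ = ⌊1595/529⌋ = 3
(the next term ⌊1595/23^3⌋ = 0, terminating the sum). Summing: v_23(1595!) = 69 + 3 = 72.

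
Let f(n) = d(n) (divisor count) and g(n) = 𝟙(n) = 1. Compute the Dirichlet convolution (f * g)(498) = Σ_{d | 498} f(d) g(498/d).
(d * 𝟙)(498) = 27

Divisors of 498: [1, 2, 3, 6, 83, 166, 249, 498]. For each d | 498:
  d = 1: d(1) · 𝟙(498/1) = 1 · 1 = 1
  d = 2: d(2) · 𝟙(498/2) = 2 · 1 = 2
  d = 3: d(3) · 𝟙(498/3) = 2 · 1 = 2
  d = 6: d(6) · 𝟙(498/6) = 4 · 1 = 4
  d = 83: d(83) · 𝟙(498/83) = 2 · 1 = 2
  d = 166: d(166) · 𝟙(498/166) = 4 · 1 = 4
  d = 249: d(249) · 𝟙(498/249) = 4 · 1 = 4
  d = 498: d(498) · 𝟙(498/498) = 8 · 1 = 8
Summing: (d * 𝟙)(498) = 1 + 2 + 2 + 4 + 2 + 4 + 4 + 8 = 27.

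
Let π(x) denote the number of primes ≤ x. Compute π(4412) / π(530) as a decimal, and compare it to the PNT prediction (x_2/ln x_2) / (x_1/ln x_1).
π(4412)/π(530) = 600/99 ≈ 6.0606;  PNT prediction ≈ 6.2224.

π(530) = 99 and π(4412) = 600, so π(4412)/π(530) ≈ 6.0606. The PNT-predicted ratio is (4412/ln(4412)) / (530/ln(530)) ≈ 6.2224. The two agree to within a few percent, as expected.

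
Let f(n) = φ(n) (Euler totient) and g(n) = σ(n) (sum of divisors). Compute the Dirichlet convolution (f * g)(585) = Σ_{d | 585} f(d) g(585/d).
(φ * σ)(585) = 7020

Divisors of 585: [1, 3, 5, 9, 13, 15, 39, 45, 65, 117, 195, 585]. For each d | 585:
  d = 1: φ(1) · σ(585/1) = 1 · 1092 = 1092
  d = 3: φ(3) · σ(585/3) = 2 · 336 = 672
  d = 5: φ(5) · σ(585/5) = 4 · 182 = 728
  d = 9: φ(9) · σ(585/9) = 6 · 84 = 504
  d = 13: φ(13) · σ(585/13) = 12 · 78 = 936
  d = 15: φ(15) · σ(585/15) = 8 · 56 = 448
  d = 39: φ(39) · σ(585/39) = 24 · 24 = 576
  d = 45: φ(45) · σ(585/45) = 24 · 14 = 336
  d = 65: φ(65) · σ(585/65) = 48 · 13 = 624
  d = 117: φ(117) · σ(585/117) = 72 · 6 = 432
  d = 195: φ(195) · σ(585/195) = 96 · 4 = 384
  d = 585: φ(585) · σ(585/585) = 288 · 1 = 288
Summing: (φ * σ)(585) = 1092 + 672 + 728 + 504 + 936 + 448 + 576 + 336 + 624 + 432 + 384 + 288 = 7020.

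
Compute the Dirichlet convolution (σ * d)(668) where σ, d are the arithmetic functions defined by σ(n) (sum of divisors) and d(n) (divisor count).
(σ * d)(668) = 2720

Divisors of 668: [1, 2, 4, 167, 334, 668]. For each d | 668:
  d = 1: σ(1) · d(668/1) = 1 · 6 = 6
  d = 2: σ(2) · d(668/2) = 3 · 4 = 12
  d = 4: σ(4) · d(668/4) = 7 · 2 = 14
  d = 167: σ(167) · d(668/167) = 168 · 3 = 504
  d = 334: σ(334) · d(668/334) = 504 · 2 = 1008
  d = 668: σ(668) · d(668/668) = 1176 · 1 = 1176
Summing: (σ * d)(668) = 6 + 12 + 14 + 504 + 1008 + 1176 = 2720.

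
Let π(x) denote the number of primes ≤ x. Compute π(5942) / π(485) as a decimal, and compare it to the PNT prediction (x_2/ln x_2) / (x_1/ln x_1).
π(5942)/π(485) = 780/92 ≈ 8.4783;  PNT prediction ≈ 8.7189.

π(485) = 92 and π(5942) = 780, so π(5942)/π(485) ≈ 8.4783. The PNT-predicted ratio is (5942/ln(5942)) / (485/ln(485)) ≈ 8.7189. The two agree to within a few percent, as expected.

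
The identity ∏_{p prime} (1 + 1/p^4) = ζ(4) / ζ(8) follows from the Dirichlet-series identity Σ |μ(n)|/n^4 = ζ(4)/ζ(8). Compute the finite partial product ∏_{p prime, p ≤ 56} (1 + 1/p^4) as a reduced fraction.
∏ = 22191296873353842710281222970410269196792920578371108176528669216114688/20586999778381633591344384332656221508370849439367985929948634732675625

The primes p ≤ 56 are [2, 3, 5, 7, 11, 13, 17, 19, 23, 29, 31, 37, 41, 43, 47, 53]. For each, (1 + 1/p^4) = (p^4 + 1)/p^4. Multiplying these fractions over p ∈ [2, 3, 5, 7, 11, 13, 17, 19, 23, 29, 31, 37, 41, 43, 47, 53] gives 22191296873353842710281222970410269196792920578371108176528669216114688/20586999778381633591344384332656221508370849439367985929948634732675625. (In the limit P → ∞ this tends to ζ(4)/ζ(8).)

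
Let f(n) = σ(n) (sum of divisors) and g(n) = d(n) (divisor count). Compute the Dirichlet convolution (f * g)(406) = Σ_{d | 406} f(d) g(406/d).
(σ * d)(406) = 1600

Divisors of 406: [1, 2, 7, 14, 29, 58, 203, 406]. For each d | 406:
  d = 1: σ(1) · d(406/1) = 1 · 8 = 8
  d = 2: σ(2) · d(406/2) = 3 · 4 = 12
  d = 7: σ(7) · d(406/7) = 8 · 4 = 32
  d = 14: σ(14) · d(406/14) = 24 · 2 = 48
  d = 29: σ(29) · d(406/29) = 30 · 4 = 120
  d = 58: σ(58) · d(406/58) = 90 · 2 = 180
  d = 203: σ(203) · d(406/203) = 240 · 2 = 480
  d = 406: σ(406) · d(406/406) = 720 · 1 = 720
Summing: (σ * d)(406) = 8 + 12 + 32 + 48 + 120 + 180 + 480 + 720 = 1600.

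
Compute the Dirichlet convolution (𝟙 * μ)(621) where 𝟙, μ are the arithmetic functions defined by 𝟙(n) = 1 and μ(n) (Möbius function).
(𝟙 * μ)(621) = 0

Divisors of 621: [1, 3, 9, 23, 27, 69, 207, 621]. For each d | 621:
  d = 1: 𝟙(1) · μ(621/1) = 1 · 0 = 0
  d = 3: 𝟙(3) · μ(621/3) = 1 · 0 = 0
  d = 9: 𝟙(9) · μ(621/9) = 1 · 1 = 1
  d = 23: 𝟙(23) · μ(621/23) = 1 · 0 = 0
  d = 27: 𝟙(27) · μ(621/27) = 1 · -1 = -1
  d = 69: 𝟙(69) · μ(621/69) = 1 · 0 = 0
  d = 207: 𝟙(207) · μ(621/207) = 1 · -1 = -1
  d = 621: 𝟙(621) · μ(621/621) = 1 · 1 = 1
Summing: (𝟙 * μ)(621) = 0 + 0 + 1 + 0 + -1 + 0 + -1 + 1 = 0.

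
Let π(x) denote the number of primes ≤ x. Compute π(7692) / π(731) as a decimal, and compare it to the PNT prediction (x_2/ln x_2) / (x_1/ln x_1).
π(7692)/π(731) = 976/129 ≈ 7.5659;  PNT prediction ≈ 7.7549.

π(731) = 129 and π(7692) = 976, so π(7692)/π(731) ≈ 7.5659. The PNT-predicted ratio is (7692/ln(7692)) / (731/ln(731)) ≈ 7.7549. The two agree to within a few percent, as expected.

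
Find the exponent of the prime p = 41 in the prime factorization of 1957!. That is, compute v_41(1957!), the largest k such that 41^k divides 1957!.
v_41(1957!) = 48

Legendre's formula: v_p(n!) = Σ_{k ≥ 1} ⌊n / p^k⌋. For p = 41, n = 1957, the terms are:
  ⌊1957/41^1⌋ = ⌊1957/41⌋ = 47
  ⌊1957/41^2⌋ = ⌊1957/1681⌋ = 1
(the next term ⌊1957/41^3⌋ = 0, terminating the sum). Summing: v_41(1957!) = 47 + 1 = 48.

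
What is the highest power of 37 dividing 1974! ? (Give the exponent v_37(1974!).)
v_37(1974!) = 54

Legendre's formula: v_p(n!) = Σ_{k ≥ 1} ⌊n / p^k⌋. For p = 37, n = 1974, the terms are:
  ⌊1974/37^1⌋ = ⌊1974/37⌋ = 53
  ⌊1974/37^2⌋ = ⌊1974/1369⌋ = 1
(the next term ⌊1974/37^3⌋ = 0, terminating the sum). Summing: v_37(1974!) = 53 + 1 = 54.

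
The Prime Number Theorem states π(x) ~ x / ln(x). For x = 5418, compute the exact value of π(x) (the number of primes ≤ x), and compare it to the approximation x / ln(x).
π(5418) = 715;  x/ln(x) ≈ 630.18;  relative error ≈ 11.86%.

Directly count primes up to 5418: π(5418) = 715. The PNT approximation gives 5418/ln(5418) ≈ 5418/8.59748 ≈ 630.18. Relative error (π(x) − x/ln(x)) / π(x) ≈ 11.86%; the approximation is known to undercount slightly (Li(x) is a better estimate).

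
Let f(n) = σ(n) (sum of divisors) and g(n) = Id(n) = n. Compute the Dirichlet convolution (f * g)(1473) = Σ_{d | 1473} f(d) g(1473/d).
(σ * Id)(1473) = 6881

Divisors of 1473: [1, 3, 491, 1473]. For each d | 1473:
  d = 1: σ(1) · Id(1473/1) = 1 · 1473 = 1473
  d = 3: σ(3) · Id(1473/3) = 4 · 491 = 1964
  d = 491: σ(491) · Id(1473/491) = 492 · 3 = 1476
  d = 1473: σ(1473) · Id(1473/1473) = 1968 · 1 = 1968
Summing: (σ * Id)(1473) = 1473 + 1964 + 1476 + 1968 = 6881.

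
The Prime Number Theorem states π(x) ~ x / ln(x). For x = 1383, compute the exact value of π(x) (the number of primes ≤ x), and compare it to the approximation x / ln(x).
π(1383) = 221;  x/ln(x) ≈ 191.23;  relative error ≈ 13.47%.

Directly count primes up to 1383: π(1383) = 221. The PNT approximation gives 1383/ln(1383) ≈ 1383/7.23201 ≈ 191.23. Relative error (π(x) − x/ln(x)) / π(x) ≈ 13.47%; the approximation is known to undercount slightly (Li(x) is a better estimate).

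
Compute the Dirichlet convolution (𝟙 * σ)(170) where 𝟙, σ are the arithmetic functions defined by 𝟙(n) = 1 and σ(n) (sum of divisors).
(𝟙 * σ)(170) = 532

Divisors of 170: [1, 2, 5, 10, 17, 34, 85, 170]. For each d | 170:
  d = 1: 𝟙(1) · σ(170/1) = 1 · 324 = 324
  d = 2: 𝟙(2) · σ(170/2) = 1 · 108 = 108
  d = 5: 𝟙(5) · σ(170/5) = 1 · 54 = 54
  d = 10: 𝟙(10) · σ(170/10) = 1 · 18 = 18
  d = 17: 𝟙(17) · σ(170/17) = 1 · 18 = 18
  d = 34: 𝟙(34) · σ(170/34) = 1 · 6 = 6
  d = 85: 𝟙(85) · σ(170/85) = 1 · 3 = 3
  d = 170: 𝟙(170) · σ(170/170) = 1 · 1 = 1
Summing: (𝟙 * σ)(170) = 324 + 108 + 54 + 18 + 18 + 6 + 3 + 1 = 532.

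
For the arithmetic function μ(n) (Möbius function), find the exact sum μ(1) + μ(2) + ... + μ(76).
Σ_{n ≤ 76} μ(n) = -3

Compute μ(n) for each 1 ≤ n ≤ 76: μ(1) = 1, μ(2) = -1, μ(3) = -1, μ(4) = 0, μ(5) = -1, μ(6) = 1, μ(7) = -1, μ(8) = 0, μ(9) = 0, μ(10) = 1, μ(11) = -1, μ(12) = 0, μ(13) = -1, μ(14) = 1, μ(15) = 1, μ(16) = 0, μ(17) = -1, μ(18) = 0, μ(19) = -1, μ(20) = 0, μ(21) = 1, μ(22) = 1, μ(23) = -1, μ(24) = 0, μ(25) = 0, μ(26) = 1, μ(27) = 0, μ(28) = 0, μ(29) = -1, μ(30) = -1, μ(31) = -1, μ(32) = 0, μ(33) = 1, μ(34) = 1, μ(35) = 1, μ(36) = 0, μ(37) = -1, μ(38) = 1, μ(39) = 1, μ(40) = 0, μ(41) = -1, μ(42) = -1, μ(43) = -1, μ(44) = 0, μ(45) = 0, μ(46) = 1, μ(47) = -1, μ(48) = 0, μ(49) = 0, μ(50) = 0, μ(51) = 1, μ(52) = 0, μ(53) = -1, μ(54) = 0, μ(55) = 1, μ(56) = 0, μ(57) = 1, μ(58) = 1, μ(59) = -1, μ(60) = 0, μ(61) = -1, μ(62) = 1, μ(63) = 0, μ(64) = 0, μ(65) = 1, μ(66) = -1, μ(67) = -1, μ(68) = 0, μ(69) = 1, μ(70) = -1, μ(71) = -1, μ(72) = 0, μ(73) = -1, μ(74) = 1, μ(75) = 0, μ(76) = 0. Summing all 76 values: -3. (Mertens function M(x) = Σ_{n ≤ x} μ(n); on average M(x) should be small (PNT ⟺ M(x) = o(x)).)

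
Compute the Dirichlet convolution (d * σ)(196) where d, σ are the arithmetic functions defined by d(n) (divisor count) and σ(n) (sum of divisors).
(d * σ)(196) = 1216

Divisors of 196: [1, 2, 4, 7, 14, 28, 49, 98, 196]. For each d | 196:
  d = 1: d(1) · σ(196/1) = 1 · 399 = 399
  d = 2: d(2) · σ(196/2) = 2 · 171 = 342
  d = 4: d(4) · σ(196/4) = 3 · 57 = 171
  d = 7: d(7) · σ(196/7) = 2 · 56 = 112
  d = 14: d(14) · σ(196/14) = 4 · 24 = 96
  d = 28: d(28) · σ(196/28) = 6 · 8 = 48
  d = 49: d(49) · σ(196/49) = 3 · 7 = 21
  d = 98: d(98) · σ(196/98) = 6 · 3 = 18
  d = 196: d(196) · σ(196/196) = 9 · 1 = 9
Summing: (d * σ)(196) = 399 + 342 + 171 + 112 + 96 + 48 + 21 + 18 + 9 = 1216.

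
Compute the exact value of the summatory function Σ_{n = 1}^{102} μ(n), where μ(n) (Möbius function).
Σ_{n ≤ 102} μ(n) = -1

Compute μ(n) for each 1 ≤ n ≤ 102: μ(1) = 1, μ(2) = -1, μ(3) = -1, μ(4) = 0, μ(5) = -1, μ(6) = 1, μ(7) = -1, μ(8) = 0, μ(9) = 0, μ(10) = 1, μ(11) = -1, μ(12) = 0, μ(13) = -1, μ(14) = 1, μ(15) = 1, μ(16) = 0, μ(17) = -1, μ(18) = 0, μ(19) = -1, μ(20) = 0, μ(21) = 1, μ(22) = 1, μ(23) = -1, μ(24) = 0, μ(25) = 0, μ(26) = 1, μ(27) = 0, μ(28) = 0, μ(29) = -1, μ(30) = -1, μ(31) = -1, μ(32) = 0, μ(33) = 1, μ(34) = 1, μ(35) = 1, μ(36) = 0, μ(37) = -1, μ(38) = 1, μ(39) = 1, μ(40) = 0, μ(41) = -1, μ(42) = -1, μ(43) = -1, μ(44) = 0, μ(45) = 0, μ(46) = 1, μ(47) = -1, μ(48) = 0, μ(49) = 0, μ(50) = 0, μ(51) = 1, μ(52) = 0, μ(53) = -1, μ(54) = 0, μ(55) = 1, μ(56) = 0, μ(57) = 1, μ(58) = 1, μ(59) = -1, μ(60) = 0, μ(61) = -1, μ(62) = 1, μ(63) = 0, μ(64) = 0, μ(65) = 1, μ(66) = -1, μ(67) = -1, μ(68) = 0, μ(69) = 1, μ(70) = -1, μ(71) = -1, μ(72) = 0, μ(73) = -1, μ(74) = 1, μ(75) = 0, μ(76) = 0, μ(77) = 1, μ(78) = -1, μ(79) = -1, μ(80) = 0, μ(81) = 0, μ(82) = 1, μ(83) = -1, μ(84) = 0, μ(85) = 1, μ(86) = 1, μ(87) = 1, μ(88) = 0, μ(89) = -1, μ(90) = 0, μ(91) = 1, μ(92) = 0, μ(93) = 1, μ(94) = 1, μ(95) = 1, μ(96) = 0, μ(97) = -1, μ(98) = 0, μ(99) = 0, μ(100) = 0, μ(101) = -1, μ(102) = -1. Summing all 102 values: -1. (Mertens function M(x) = Σ_{n ≤ x} μ(n); on average M(x) should be small (PNT ⟺ M(x) = o(x)).)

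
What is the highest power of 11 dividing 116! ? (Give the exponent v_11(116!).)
v_11(116!) = 10

Legendre's formula: v_p(n!) = Σ_{k ≥ 1} ⌊n / p^k⌋. For p = 11, n = 116, the terms are:
  ⌊116/11^1⌋ = ⌊116/11⌋ = 10
(the next term ⌊116/11^2⌋ = 0, terminating the sum). Summing: v_11(116!) = 10 = 10.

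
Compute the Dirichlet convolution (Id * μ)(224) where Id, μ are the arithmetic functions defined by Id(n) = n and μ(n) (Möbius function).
(Id * μ)(224) = 96

Divisors of 224: [1, 2, 4, 7, 8, 14, 16, 28, 32, 56, 112, 224]. For each d | 224:
  d = 1: Id(1) · μ(224/1) = 1 · 0 = 0
  d = 2: Id(2) · μ(224/2) = 2 · 0 = 0
  d = 4: Id(4) · μ(224/4) = 4 · 0 = 0
  d = 7: Id(7) · μ(224/7) = 7 · 0 = 0
  d = 8: Id(8) · μ(224/8) = 8 · 0 = 0
  d = 14: Id(14) · μ(224/14) = 14 · 0 = 0
  d = 16: Id(16) · μ(224/16) = 16 · 1 = 16
  d = 28: Id(28) · μ(224/28) = 28 · 0 = 0
  d = 32: Id(32) · μ(224/32) = 32 · -1 = -32
  d = 56: Id(56) · μ(224/56) = 56 · 0 = 0
  d = 112: Id(112) · μ(224/112) = 112 · -1 = -112
  d = 224: Id(224) · μ(224/224) = 224 · 1 = 224
Summing: (Id * μ)(224) = 0 + 0 + 0 + 0 + 0 + 0 + 16 + 0 + -32 + 0 + -112 + 224 = 96.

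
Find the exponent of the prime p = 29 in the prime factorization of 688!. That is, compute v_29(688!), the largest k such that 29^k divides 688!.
v_29(688!) = 23

Legendre's formula: v_p(n!) = Σ_{k ≥ 1} ⌊n / p^k⌋. For p = 29, n = 688, the terms are:
  ⌊688/29^1⌋ = ⌊688/29⌋ = 23
(the next term ⌊688/29^2⌋ = 0, terminating the sum). Summing: v_29(688!) = 23 = 23.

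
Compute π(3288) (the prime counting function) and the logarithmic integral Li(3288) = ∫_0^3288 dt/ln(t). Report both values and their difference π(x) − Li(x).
π(3288) = 462;  Li(3288) ≈ 478.52;  π(x) − Li(x) ≈ -16.52.

Direct count of primes ≤ 3288 gives π(3288) = 462. Numerical evaluation of the logarithmic integral gives Li(3288) ≈ 478.52. The difference π(x) − Li(x) ≈ -16.52 is typically negative for small/moderate x (Li(x) overestimates), though Littlewood's theorem shows this sign changes infinitely often.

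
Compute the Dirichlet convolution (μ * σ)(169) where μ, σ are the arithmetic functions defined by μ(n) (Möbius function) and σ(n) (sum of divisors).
(μ * σ)(169) = 169

Divisors of 169: [1, 13, 169]. For each d | 169:
  d = 1: μ(1) · σ(169/1) = 1 · 183 = 183
  d = 13: μ(13) · σ(169/13) = -1 · 14 = -14
  d = 169: μ(169) · σ(169/169) = 0 · 1 = 0
Summing: (μ * σ)(169) = 183 + -14 + 0 = 169.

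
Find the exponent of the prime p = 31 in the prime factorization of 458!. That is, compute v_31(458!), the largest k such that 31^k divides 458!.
v_31(458!) = 14

Legendre's formula: v_p(n!) = Σ_{k ≥ 1} ⌊n / p^k⌋. For p = 31, n = 458, the terms are:
  ⌊458/31^1⌋ = ⌊458/31⌋ = 14
(the next term ⌊458/31^2⌋ = 0, terminating the sum). Summing: v_31(458!) = 14 = 14.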